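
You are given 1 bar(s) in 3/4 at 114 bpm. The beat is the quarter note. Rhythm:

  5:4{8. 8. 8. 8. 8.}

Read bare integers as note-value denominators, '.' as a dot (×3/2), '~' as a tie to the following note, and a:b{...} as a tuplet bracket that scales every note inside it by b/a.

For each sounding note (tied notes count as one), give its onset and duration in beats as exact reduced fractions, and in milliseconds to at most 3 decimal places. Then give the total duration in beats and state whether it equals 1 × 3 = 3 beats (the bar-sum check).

1) 0.0ms=0b +315.789ms=3/5b
2) 315.789ms=3/5b +315.789ms=3/5b
3) 631.579ms=6/5b +315.789ms=3/5b
4) 947.368ms=9/5b +315.789ms=3/5b
5) 1263.158ms=12/5b +315.789ms=3/5b
Σ=3b of 3 (114bpm 3/4) — PASS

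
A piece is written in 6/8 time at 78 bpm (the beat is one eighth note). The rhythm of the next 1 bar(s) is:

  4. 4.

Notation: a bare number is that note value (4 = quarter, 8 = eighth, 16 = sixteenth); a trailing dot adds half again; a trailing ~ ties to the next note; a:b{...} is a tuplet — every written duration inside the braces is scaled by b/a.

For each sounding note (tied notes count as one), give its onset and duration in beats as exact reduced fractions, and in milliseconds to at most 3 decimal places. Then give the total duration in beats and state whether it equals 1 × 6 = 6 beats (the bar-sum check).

1) 0.0ms=0b +2307.692ms=3b
2) 2307.692ms=3b +2307.692ms=3b
Σ=6b of 6 (78bpm 6/8) — PASS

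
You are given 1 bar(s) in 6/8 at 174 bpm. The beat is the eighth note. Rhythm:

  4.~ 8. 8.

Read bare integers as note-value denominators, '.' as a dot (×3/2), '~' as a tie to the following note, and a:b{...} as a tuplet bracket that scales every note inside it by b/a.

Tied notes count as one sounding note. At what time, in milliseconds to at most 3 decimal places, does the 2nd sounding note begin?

note 2 onset = 9/2b = 1551.724ms

1. 0.0ms @ 0 + 1551.724ms (9/2)
2. 1551.724ms @ 9/2 + 517.241ms (3/2)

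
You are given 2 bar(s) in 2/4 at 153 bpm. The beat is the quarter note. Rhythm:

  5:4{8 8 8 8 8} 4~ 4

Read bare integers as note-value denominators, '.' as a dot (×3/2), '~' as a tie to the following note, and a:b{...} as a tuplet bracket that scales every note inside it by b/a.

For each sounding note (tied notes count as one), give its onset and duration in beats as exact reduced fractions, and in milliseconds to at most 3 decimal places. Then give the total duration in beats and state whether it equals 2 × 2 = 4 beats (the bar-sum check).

1) 0.0ms=0b +156.863ms=2/5b
2) 156.863ms=2/5b +156.863ms=2/5b
3) 313.725ms=4/5b +156.863ms=2/5b
4) 470.588ms=6/5b +156.863ms=2/5b
5) 627.451ms=8/5b +156.863ms=2/5b
6) 784.314ms=2b +784.314ms=2b
Σ=4b of 4 (153bpm 2/4) — PASS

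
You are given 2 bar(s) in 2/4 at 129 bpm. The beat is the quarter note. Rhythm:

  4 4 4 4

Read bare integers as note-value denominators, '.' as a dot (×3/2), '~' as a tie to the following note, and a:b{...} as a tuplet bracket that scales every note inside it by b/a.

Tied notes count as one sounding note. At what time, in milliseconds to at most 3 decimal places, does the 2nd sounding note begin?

1. 0.0ms @ 0 + 465.116ms (1)
2. 465.116ms @ 1 + 465.116ms (1)
3. 930.233ms @ 2 + 465.116ms (1)
4. 1395.349ms @ 3 + 465.116ms (1)

note 2 onset = 1b = 465.116ms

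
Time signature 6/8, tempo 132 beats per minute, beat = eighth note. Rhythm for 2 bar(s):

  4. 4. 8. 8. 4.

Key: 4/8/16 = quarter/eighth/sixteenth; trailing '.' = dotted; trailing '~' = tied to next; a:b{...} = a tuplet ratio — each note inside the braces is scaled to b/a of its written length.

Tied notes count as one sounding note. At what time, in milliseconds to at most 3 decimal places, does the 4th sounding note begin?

note 4 onset = 15/2b = 3409.091ms

1. 0.0ms @ 0 + 1363.636ms (3)
2. 1363.636ms @ 3 + 1363.636ms (3)
3. 2727.273ms @ 6 + 681.818ms (3/2)
4. 3409.091ms @ 15/2 + 681.818ms (3/2)
5. 4090.909ms @ 9 + 1363.636ms (3)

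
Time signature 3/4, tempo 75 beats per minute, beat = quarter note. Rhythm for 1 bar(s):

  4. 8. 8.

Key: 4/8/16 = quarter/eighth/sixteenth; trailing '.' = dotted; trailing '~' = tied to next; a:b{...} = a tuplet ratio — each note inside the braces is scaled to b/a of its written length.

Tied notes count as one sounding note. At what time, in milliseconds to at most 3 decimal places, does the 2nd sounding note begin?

note 2 onset = 3/2b = 1200.0ms

1. 0.0ms @ 0 + 1200.0ms (3/2)
2. 1200.0ms @ 3/2 + 600.0ms (3/4)
3. 1800.0ms @ 9/4 + 600.0ms (3/4)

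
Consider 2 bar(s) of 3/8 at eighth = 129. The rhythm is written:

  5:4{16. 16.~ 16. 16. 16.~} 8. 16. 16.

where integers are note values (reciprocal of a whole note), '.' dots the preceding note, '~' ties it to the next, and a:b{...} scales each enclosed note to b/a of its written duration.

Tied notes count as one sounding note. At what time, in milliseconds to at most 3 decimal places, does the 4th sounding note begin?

1. 0.0ms @ 0 + 279.07ms (3/5)
2. 279.07ms @ 3/5 + 558.14ms (6/5)
3. 837.209ms @ 9/5 + 279.07ms (3/5)
4. 1116.279ms @ 12/5 + 976.744ms (21/10)
5. 2093.023ms @ 9/2 + 348.837ms (3/4)
6. 2441.86ms @ 21/4 + 348.837ms (3/4)

note 4 onset = 12/5b = 1116.279ms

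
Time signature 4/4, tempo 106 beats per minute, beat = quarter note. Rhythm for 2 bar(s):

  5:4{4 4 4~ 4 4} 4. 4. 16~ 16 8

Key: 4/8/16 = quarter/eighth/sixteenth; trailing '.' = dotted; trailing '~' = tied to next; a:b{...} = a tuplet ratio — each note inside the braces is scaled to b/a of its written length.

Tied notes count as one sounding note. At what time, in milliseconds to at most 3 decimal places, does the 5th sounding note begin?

1. 0.0ms @ 0 + 452.83ms (4/5)
2. 452.83ms @ 4/5 + 452.83ms (4/5)
3. 905.66ms @ 8/5 + 905.66ms (8/5)
4. 1811.321ms @ 16/5 + 452.83ms (4/5)
5. 2264.151ms @ 4 + 849.057ms (3/2)
6. 3113.208ms @ 11/2 + 849.057ms (3/2)
7. 3962.264ms @ 7 + 283.019ms (1/2)
8. 4245.283ms @ 15/2 + 283.019ms (1/2)

note 5 onset = 4b = 2264.151ms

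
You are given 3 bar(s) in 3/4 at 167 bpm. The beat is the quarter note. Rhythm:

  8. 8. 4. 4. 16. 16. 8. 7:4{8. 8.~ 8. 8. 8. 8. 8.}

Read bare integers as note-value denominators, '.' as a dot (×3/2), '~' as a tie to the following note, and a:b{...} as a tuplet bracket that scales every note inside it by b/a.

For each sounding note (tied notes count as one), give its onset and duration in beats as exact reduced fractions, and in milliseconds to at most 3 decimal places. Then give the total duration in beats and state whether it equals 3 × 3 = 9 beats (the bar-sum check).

1) 0.0ms=0b +269.461ms=3/4b
2) 269.461ms=3/4b +269.461ms=3/4b
3) 538.922ms=3/2b +538.922ms=3/2b
4) 1077.844ms=3b +538.922ms=3/2b
5) 1616.766ms=9/2b +134.731ms=3/8b
6) 1751.497ms=39/8b +134.731ms=3/8b
7) 1886.228ms=21/4b +269.461ms=3/4b
8) 2155.689ms=6b +153.978ms=3/7b
9) 2309.666ms=45/7b +307.956ms=6/7b
10) 2617.622ms=51/7b +153.978ms=3/7b
11) 2771.6ms=54/7b +153.978ms=3/7b
12) 2925.577ms=57/7b +153.978ms=3/7b
13) 3079.555ms=60/7b +153.978ms=3/7b
Σ=9b of 9 (167bpm 3/4) — PASS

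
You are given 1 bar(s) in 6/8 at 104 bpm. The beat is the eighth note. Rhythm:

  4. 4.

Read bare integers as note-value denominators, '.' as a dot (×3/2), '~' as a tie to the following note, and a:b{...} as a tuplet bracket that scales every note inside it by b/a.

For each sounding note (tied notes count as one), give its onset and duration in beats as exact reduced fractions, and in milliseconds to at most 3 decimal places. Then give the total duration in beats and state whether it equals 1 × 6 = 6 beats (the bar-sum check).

1) 0.0ms=0b +1730.769ms=3b
2) 1730.769ms=3b +1730.769ms=3b
Σ=6b of 6 (104bpm 6/8) — PASS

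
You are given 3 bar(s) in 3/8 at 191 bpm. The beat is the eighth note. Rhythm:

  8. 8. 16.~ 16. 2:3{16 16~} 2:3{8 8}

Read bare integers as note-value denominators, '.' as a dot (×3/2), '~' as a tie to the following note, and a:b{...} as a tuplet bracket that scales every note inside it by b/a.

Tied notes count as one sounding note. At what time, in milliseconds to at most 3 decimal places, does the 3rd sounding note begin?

note 3 onset = 3b = 942.408ms

1. 0.0ms @ 0 + 471.204ms (3/2)
2. 471.204ms @ 3/2 + 471.204ms (3/2)
3. 942.408ms @ 3 + 471.204ms (3/2)
4. 1413.613ms @ 9/2 + 235.602ms (3/4)
5. 1649.215ms @ 21/4 + 706.806ms (9/4)
6. 2356.021ms @ 15/2 + 471.204ms (3/2)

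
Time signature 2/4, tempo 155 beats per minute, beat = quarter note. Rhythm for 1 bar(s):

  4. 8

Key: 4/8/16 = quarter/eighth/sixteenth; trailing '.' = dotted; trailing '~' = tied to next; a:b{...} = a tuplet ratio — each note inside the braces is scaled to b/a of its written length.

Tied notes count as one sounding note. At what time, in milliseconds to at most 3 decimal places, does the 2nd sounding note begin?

note 2 onset = 3/2b = 580.645ms

1. 0.0ms @ 0 + 580.645ms (3/2)
2. 580.645ms @ 3/2 + 193.548ms (1/2)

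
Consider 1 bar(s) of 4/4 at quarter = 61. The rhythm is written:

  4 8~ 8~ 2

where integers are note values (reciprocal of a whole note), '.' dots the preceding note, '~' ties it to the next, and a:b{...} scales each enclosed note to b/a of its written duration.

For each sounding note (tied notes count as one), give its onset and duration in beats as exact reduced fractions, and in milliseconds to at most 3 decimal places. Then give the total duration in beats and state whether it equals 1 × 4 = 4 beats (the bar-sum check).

1) 0.0ms=0b +983.607ms=1b
2) 983.607ms=1b +2950.82ms=3b
Σ=4b of 4 (61bpm 4/4) — PASS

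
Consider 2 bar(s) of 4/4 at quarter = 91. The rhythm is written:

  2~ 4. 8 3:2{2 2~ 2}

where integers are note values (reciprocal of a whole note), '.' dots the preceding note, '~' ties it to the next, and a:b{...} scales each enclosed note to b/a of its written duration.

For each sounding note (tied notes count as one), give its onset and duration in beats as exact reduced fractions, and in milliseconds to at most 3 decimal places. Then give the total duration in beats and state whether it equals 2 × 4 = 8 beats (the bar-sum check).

1) 0.0ms=0b +2307.692ms=7/2b
2) 2307.692ms=7/2b +329.67ms=1/2b
3) 2637.363ms=4b +879.121ms=4/3b
4) 3516.484ms=16/3b +1758.242ms=8/3b
Σ=8b of 8 (91bpm 4/4) — PASS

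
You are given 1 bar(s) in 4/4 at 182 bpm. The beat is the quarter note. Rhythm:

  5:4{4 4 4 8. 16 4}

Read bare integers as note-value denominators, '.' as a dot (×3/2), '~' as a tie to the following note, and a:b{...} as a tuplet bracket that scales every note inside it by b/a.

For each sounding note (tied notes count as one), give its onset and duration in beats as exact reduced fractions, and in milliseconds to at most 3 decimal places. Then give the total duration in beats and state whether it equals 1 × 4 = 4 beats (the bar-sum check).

1) 0.0ms=0b +263.736ms=4/5b
2) 263.736ms=4/5b +263.736ms=4/5b
3) 527.473ms=8/5b +263.736ms=4/5b
4) 791.209ms=12/5b +197.802ms=3/5b
5) 989.011ms=3b +65.934ms=1/5b
6) 1054.945ms=16/5b +263.736ms=4/5b
Σ=4b of 4 (182bpm 4/4) — PASS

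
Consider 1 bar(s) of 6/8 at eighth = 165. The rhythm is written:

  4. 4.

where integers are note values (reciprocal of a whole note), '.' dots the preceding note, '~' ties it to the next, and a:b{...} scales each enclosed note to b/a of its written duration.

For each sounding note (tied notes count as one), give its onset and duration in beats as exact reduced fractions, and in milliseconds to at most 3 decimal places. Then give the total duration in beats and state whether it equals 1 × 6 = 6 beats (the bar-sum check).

1) 0.0ms=0b +1090.909ms=3b
2) 1090.909ms=3b +1090.909ms=3b
Σ=6b of 6 (165bpm 6/8) — PASS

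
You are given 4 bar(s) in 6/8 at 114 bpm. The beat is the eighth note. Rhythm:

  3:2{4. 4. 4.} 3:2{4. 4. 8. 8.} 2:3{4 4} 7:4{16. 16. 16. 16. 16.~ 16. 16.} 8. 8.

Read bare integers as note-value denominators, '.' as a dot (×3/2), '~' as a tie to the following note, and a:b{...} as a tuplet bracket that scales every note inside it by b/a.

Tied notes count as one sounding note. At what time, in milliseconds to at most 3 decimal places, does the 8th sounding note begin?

note 8 onset = 12b = 6315.789ms

1. 0.0ms @ 0 + 1052.632ms (2)
2. 1052.632ms @ 2 + 1052.632ms (2)
3. 2105.263ms @ 4 + 1052.632ms (2)
4. 3157.895ms @ 6 + 1052.632ms (2)
5. 4210.526ms @ 8 + 1052.632ms (2)
6. 5263.158ms @ 10 + 526.316ms (1)
7. 5789.474ms @ 11 + 526.316ms (1)
8. 6315.789ms @ 12 + 1578.947ms (3)
9. 7894.737ms @ 15 + 1578.947ms (3)
10. 9473.684ms @ 18 + 225.564ms (3/7)
11. 9699.248ms @ 129/7 + 225.564ms (3/7)
12. 9924.812ms @ 132/7 + 225.564ms (3/7)
13. 10150.376ms @ 135/7 + 225.564ms (3/7)
14. 10375.94ms @ 138/7 + 451.128ms (6/7)
15. 10827.068ms @ 144/7 + 225.564ms (3/7)
16. 11052.632ms @ 21 + 789.474ms (3/2)
17. 11842.105ms @ 45/2 + 789.474ms (3/2)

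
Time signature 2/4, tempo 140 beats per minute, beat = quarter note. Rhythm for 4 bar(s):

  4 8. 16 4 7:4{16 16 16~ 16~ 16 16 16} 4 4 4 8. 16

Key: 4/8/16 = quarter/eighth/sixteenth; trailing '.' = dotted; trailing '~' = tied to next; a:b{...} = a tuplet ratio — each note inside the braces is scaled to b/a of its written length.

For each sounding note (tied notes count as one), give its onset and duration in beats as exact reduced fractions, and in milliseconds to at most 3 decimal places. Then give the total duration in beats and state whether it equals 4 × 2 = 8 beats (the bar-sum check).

1) 0.0ms=0b +428.571ms=1b
2) 428.571ms=1b +321.429ms=3/4b
3) 750.0ms=7/4b +107.143ms=1/4b
4) 857.143ms=2b +428.571ms=1b
5) 1285.714ms=3b +61.224ms=1/7b
6) 1346.939ms=22/7b +61.224ms=1/7b
7) 1408.163ms=23/7b +183.673ms=3/7b
8) 1591.837ms=26/7b +61.224ms=1/7b
9) 1653.061ms=27/7b +61.224ms=1/7b
10) 1714.286ms=4b +428.571ms=1b
11) 2142.857ms=5b +428.571ms=1b
12) 2571.429ms=6b +428.571ms=1b
13) 3000.0ms=7b +321.429ms=3/4b
14) 3321.429ms=31/4b +107.143ms=1/4b
Σ=8b of 8 (140bpm 2/4) — PASS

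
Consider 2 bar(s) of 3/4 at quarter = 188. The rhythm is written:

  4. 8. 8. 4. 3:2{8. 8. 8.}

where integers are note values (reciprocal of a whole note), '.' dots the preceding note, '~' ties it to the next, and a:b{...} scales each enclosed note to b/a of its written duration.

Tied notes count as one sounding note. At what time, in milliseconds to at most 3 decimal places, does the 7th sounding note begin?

1. 0.0ms @ 0 + 478.723ms (3/2)
2. 478.723ms @ 3/2 + 239.362ms (3/4)
3. 718.085ms @ 9/4 + 239.362ms (3/4)
4. 957.447ms @ 3 + 478.723ms (3/2)
5. 1436.17ms @ 9/2 + 159.574ms (1/2)
6. 1595.745ms @ 5 + 159.574ms (1/2)
7. 1755.319ms @ 11/2 + 159.574ms (1/2)

note 7 onset = 11/2b = 1755.319ms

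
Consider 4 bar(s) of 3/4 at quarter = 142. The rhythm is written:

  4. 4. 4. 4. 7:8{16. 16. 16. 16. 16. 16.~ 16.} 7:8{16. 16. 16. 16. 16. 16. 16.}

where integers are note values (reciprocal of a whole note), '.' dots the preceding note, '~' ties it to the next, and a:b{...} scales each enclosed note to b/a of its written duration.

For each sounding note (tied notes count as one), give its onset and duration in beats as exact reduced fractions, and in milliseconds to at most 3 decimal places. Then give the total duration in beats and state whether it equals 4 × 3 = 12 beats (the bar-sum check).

1) 0.0ms=0b +633.803ms=3/2b
2) 633.803ms=3/2b +633.803ms=3/2b
3) 1267.606ms=3b +633.803ms=3/2b
4) 1901.408ms=9/2b +633.803ms=3/2b
5) 2535.211ms=6b +181.087ms=3/7b
6) 2716.298ms=45/7b +181.087ms=3/7b
7) 2897.384ms=48/7b +181.087ms=3/7b
8) 3078.471ms=51/7b +181.087ms=3/7b
9) 3259.557ms=54/7b +181.087ms=3/7b
10) 3440.644ms=57/7b +362.173ms=6/7b
11) 3802.817ms=9b +181.087ms=3/7b
12) 3983.903ms=66/7b +181.087ms=3/7b
13) 4164.99ms=69/7b +181.087ms=3/7b
14) 4346.076ms=72/7b +181.087ms=3/7b
15) 4527.163ms=75/7b +181.087ms=3/7b
16) 4708.249ms=78/7b +181.087ms=3/7b
17) 4889.336ms=81/7b +181.087ms=3/7b
Σ=12b of 12 (142bpm 3/4) — PASS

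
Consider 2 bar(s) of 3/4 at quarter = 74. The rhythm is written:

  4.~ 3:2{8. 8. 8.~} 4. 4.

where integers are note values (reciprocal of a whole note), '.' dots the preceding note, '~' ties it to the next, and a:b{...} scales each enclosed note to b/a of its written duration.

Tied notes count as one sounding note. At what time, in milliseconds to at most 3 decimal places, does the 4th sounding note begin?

note 4 onset = 9/2b = 3648.649ms

1. 0.0ms @ 0 + 1621.622ms (2)
2. 1621.622ms @ 2 + 405.405ms (1/2)
3. 2027.027ms @ 5/2 + 1621.622ms (2)
4. 3648.649ms @ 9/2 + 1216.216ms (3/2)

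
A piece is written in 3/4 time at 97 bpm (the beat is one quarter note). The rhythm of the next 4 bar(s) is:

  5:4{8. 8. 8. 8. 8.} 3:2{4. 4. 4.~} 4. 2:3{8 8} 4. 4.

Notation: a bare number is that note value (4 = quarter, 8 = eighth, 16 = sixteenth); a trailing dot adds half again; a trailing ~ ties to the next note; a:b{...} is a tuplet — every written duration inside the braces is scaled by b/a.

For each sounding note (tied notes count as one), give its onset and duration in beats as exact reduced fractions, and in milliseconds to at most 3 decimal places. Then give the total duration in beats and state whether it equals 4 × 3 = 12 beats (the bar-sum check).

1) 0.0ms=0b +371.134ms=3/5b
2) 371.134ms=3/5b +371.134ms=3/5b
3) 742.268ms=6/5b +371.134ms=3/5b
4) 1113.402ms=9/5b +371.134ms=3/5b
5) 1484.536ms=12/5b +371.134ms=3/5b
6) 1855.67ms=3b +618.557ms=1b
7) 2474.227ms=4b +618.557ms=1b
8) 3092.784ms=5b +1546.392ms=5/2b
9) 4639.175ms=15/2b +463.918ms=3/4b
10) 5103.093ms=33/4b +463.918ms=3/4b
11) 5567.01ms=9b +927.835ms=3/2b
12) 6494.845ms=21/2b +927.835ms=3/2b
Σ=12b of 12 (97bpm 3/4) — PASS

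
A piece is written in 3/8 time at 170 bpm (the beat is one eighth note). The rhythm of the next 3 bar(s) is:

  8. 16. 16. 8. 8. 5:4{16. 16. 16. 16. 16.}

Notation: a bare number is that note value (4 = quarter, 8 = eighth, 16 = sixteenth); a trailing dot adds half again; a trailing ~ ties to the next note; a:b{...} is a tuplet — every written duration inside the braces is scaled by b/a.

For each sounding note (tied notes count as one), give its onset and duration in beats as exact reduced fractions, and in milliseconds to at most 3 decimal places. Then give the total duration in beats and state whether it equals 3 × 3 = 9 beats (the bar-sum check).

1) 0.0ms=0b +529.412ms=3/2b
2) 529.412ms=3/2b +264.706ms=3/4b
3) 794.118ms=9/4b +264.706ms=3/4b
4) 1058.824ms=3b +529.412ms=3/2b
5) 1588.235ms=9/2b +529.412ms=3/2b
6) 2117.647ms=6b +211.765ms=3/5b
7) 2329.412ms=33/5b +211.765ms=3/5b
8) 2541.176ms=36/5b +211.765ms=3/5b
9) 2752.941ms=39/5b +211.765ms=3/5b
10) 2964.706ms=42/5b +211.765ms=3/5b
Σ=9b of 9 (170bpm 3/8) — PASS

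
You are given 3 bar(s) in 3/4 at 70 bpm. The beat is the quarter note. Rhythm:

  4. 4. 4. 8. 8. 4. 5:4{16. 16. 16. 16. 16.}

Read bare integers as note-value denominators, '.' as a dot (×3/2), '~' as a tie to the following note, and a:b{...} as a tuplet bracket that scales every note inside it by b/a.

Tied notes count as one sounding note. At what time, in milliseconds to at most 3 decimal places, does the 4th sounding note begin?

1. 0.0ms @ 0 + 1285.714ms (3/2)
2. 1285.714ms @ 3/2 + 1285.714ms (3/2)
3. 2571.429ms @ 3 + 1285.714ms (3/2)
4. 3857.143ms @ 9/2 + 642.857ms (3/4)
5. 4500.0ms @ 21/4 + 642.857ms (3/4)
6. 5142.857ms @ 6 + 1285.714ms (3/2)
7. 6428.571ms @ 15/2 + 257.143ms (3/10)
8. 6685.714ms @ 39/5 + 257.143ms (3/10)
9. 6942.857ms @ 81/10 + 257.143ms (3/10)
10. 7200.0ms @ 42/5 + 257.143ms (3/10)
11. 7457.143ms @ 87/10 + 257.143ms (3/10)

note 4 onset = 9/2b = 3857.143ms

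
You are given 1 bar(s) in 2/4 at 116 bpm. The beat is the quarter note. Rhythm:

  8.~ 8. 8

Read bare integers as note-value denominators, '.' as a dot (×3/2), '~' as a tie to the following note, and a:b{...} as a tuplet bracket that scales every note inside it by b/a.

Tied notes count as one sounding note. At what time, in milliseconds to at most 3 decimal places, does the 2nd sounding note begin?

1. 0.0ms @ 0 + 775.862ms (3/2)
2. 775.862ms @ 3/2 + 258.621ms (1/2)

note 2 onset = 3/2b = 775.862ms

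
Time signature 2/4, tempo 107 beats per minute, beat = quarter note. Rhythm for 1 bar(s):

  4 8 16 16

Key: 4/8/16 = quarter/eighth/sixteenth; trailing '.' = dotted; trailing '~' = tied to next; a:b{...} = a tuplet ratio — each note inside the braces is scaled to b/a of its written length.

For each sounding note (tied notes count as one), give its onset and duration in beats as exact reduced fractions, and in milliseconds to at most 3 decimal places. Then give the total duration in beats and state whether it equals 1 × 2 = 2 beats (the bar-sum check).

1) 0.0ms=0b +560.748ms=1b
2) 560.748ms=1b +280.374ms=1/2b
3) 841.121ms=3/2b +140.187ms=1/4b
4) 981.308ms=7/4b +140.187ms=1/4b
Σ=2b of 2 (107bpm 2/4) — PASS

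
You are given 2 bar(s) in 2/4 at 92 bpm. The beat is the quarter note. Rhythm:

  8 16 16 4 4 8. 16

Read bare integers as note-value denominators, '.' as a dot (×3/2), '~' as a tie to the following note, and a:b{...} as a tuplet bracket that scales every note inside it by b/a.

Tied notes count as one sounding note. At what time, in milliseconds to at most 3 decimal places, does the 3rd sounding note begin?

note 3 onset = 3/4b = 489.13ms

1. 0.0ms @ 0 + 326.087ms (1/2)
2. 326.087ms @ 1/2 + 163.043ms (1/4)
3. 489.13ms @ 3/4 + 163.043ms (1/4)
4. 652.174ms @ 1 + 652.174ms (1)
5. 1304.348ms @ 2 + 652.174ms (1)
6. 1956.522ms @ 3 + 489.13ms (3/4)
7. 2445.652ms @ 15/4 + 163.043ms (1/4)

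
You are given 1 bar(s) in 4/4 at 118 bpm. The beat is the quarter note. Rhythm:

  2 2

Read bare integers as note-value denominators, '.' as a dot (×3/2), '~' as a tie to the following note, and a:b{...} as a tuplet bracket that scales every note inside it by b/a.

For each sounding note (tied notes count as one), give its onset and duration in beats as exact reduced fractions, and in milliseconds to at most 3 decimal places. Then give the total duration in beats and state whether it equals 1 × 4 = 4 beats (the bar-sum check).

1) 0.0ms=0b +1016.949ms=2b
2) 1016.949ms=2b +1016.949ms=2b
Σ=4b of 4 (118bpm 4/4) — PASS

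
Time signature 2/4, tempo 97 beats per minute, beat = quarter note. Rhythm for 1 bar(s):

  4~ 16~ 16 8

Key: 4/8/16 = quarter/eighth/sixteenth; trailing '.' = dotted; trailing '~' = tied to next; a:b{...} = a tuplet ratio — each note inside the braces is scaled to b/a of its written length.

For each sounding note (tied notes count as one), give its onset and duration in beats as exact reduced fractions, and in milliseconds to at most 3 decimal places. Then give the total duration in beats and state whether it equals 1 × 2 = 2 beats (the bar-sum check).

1) 0.0ms=0b +927.835ms=3/2b
2) 927.835ms=3/2b +309.278ms=1/2b
Σ=2b of 2 (97bpm 2/4) — PASS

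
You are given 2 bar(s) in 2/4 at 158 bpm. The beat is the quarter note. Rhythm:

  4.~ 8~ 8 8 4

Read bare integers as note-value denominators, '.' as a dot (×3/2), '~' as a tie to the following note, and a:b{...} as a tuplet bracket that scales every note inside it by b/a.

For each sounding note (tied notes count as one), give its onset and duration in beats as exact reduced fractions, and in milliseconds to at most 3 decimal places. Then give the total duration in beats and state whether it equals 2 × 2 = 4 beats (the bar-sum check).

1) 0.0ms=0b +949.367ms=5/2b
2) 949.367ms=5/2b +189.873ms=1/2b
3) 1139.241ms=3b +379.747ms=1b
Σ=4b of 4 (158bpm 2/4) — PASS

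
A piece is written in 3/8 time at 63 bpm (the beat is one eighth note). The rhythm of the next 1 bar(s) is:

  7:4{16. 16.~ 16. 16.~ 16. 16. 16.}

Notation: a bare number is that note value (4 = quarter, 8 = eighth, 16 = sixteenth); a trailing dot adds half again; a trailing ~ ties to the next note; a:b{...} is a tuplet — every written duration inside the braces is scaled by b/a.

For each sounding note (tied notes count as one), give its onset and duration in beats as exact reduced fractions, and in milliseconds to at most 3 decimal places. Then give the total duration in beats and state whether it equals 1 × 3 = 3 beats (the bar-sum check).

1) 0.0ms=0b +408.163ms=3/7b
2) 408.163ms=3/7b +816.327ms=6/7b
3) 1224.49ms=9/7b +816.327ms=6/7b
4) 2040.816ms=15/7b +408.163ms=3/7b
5) 2448.98ms=18/7b +408.163ms=3/7b
Σ=3b of 3 (63bpm 3/8) — PASS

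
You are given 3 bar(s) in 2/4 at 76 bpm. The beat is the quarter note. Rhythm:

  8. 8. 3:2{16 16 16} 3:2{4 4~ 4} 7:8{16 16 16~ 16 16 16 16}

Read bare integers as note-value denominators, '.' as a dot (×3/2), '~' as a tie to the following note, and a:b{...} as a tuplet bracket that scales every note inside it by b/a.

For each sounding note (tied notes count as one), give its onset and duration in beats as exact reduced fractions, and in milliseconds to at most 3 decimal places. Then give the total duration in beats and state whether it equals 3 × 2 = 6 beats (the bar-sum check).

1) 0.0ms=0b +592.105ms=3/4b
2) 592.105ms=3/4b +592.105ms=3/4b
3) 1184.211ms=3/2b +131.579ms=1/6b
4) 1315.789ms=5/3b +131.579ms=1/6b
5) 1447.368ms=11/6b +131.579ms=1/6b
6) 1578.947ms=2b +526.316ms=2/3b
7) 2105.263ms=8/3b +1052.632ms=4/3b
8) 3157.895ms=4b +225.564ms=2/7b
9) 3383.459ms=30/7b +225.564ms=2/7b
10) 3609.023ms=32/7b +451.128ms=4/7b
11) 4060.15ms=36/7b +225.564ms=2/7b
12) 4285.714ms=38/7b +225.564ms=2/7b
13) 4511.278ms=40/7b +225.564ms=2/7b
Σ=6b of 6 (76bpm 2/4) — PASS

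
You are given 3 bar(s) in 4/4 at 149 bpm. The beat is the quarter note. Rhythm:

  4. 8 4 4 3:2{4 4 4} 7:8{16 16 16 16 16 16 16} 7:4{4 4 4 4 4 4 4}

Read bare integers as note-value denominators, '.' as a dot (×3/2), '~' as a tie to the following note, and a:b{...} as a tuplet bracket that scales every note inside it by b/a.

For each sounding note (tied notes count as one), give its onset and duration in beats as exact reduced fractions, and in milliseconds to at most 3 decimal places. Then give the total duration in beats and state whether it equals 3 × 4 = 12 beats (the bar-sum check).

1) 0.0ms=0b +604.027ms=3/2b
2) 604.027ms=3/2b +201.342ms=1/2b
3) 805.369ms=2b +402.685ms=1b
4) 1208.054ms=3b +402.685ms=1b
5) 1610.738ms=4b +268.456ms=2/3b
6) 1879.195ms=14/3b +268.456ms=2/3b
7) 2147.651ms=16/3b +268.456ms=2/3b
8) 2416.107ms=6b +115.053ms=2/7b
9) 2531.16ms=44/7b +115.053ms=2/7b
10) 2646.213ms=46/7b +115.053ms=2/7b
11) 2761.266ms=48/7b +115.053ms=2/7b
12) 2876.318ms=50/7b +115.053ms=2/7b
13) 2991.371ms=52/7b +115.053ms=2/7b
14) 3106.424ms=54/7b +115.053ms=2/7b
15) 3221.477ms=8b +230.105ms=4/7b
16) 3451.582ms=60/7b +230.105ms=4/7b
17) 3681.687ms=64/7b +230.105ms=4/7b
18) 3911.793ms=68/7b +230.105ms=4/7b
19) 4141.898ms=72/7b +230.105ms=4/7b
20) 4372.004ms=76/7b +230.105ms=4/7b
21) 4602.109ms=80/7b +230.105ms=4/7b
Σ=12b of 12 (149bpm 4/4) — PASS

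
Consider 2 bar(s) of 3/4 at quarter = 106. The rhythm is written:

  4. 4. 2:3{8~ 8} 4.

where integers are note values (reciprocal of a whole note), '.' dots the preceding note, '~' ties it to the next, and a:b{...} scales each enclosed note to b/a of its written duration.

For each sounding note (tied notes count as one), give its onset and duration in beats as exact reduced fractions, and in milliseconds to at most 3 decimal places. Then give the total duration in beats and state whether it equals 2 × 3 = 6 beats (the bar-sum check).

1) 0.0ms=0b +849.057ms=3/2b
2) 849.057ms=3/2b +849.057ms=3/2b
3) 1698.113ms=3b +849.057ms=3/2b
4) 2547.17ms=9/2b +849.057ms=3/2b
Σ=6b of 6 (106bpm 3/4) — PASS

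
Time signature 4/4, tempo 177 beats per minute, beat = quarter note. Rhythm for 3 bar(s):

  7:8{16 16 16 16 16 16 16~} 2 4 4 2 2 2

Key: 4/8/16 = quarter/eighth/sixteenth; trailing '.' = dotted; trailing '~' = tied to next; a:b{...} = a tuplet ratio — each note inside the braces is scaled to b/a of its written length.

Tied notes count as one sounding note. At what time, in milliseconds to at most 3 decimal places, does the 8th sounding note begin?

1. 0.0ms @ 0 + 96.852ms (2/7)
2. 96.852ms @ 2/7 + 96.852ms (2/7)
3. 193.705ms @ 4/7 + 96.852ms (2/7)
4. 290.557ms @ 6/7 + 96.852ms (2/7)
5. 387.409ms @ 8/7 + 96.852ms (2/7)
6. 484.262ms @ 10/7 + 96.852ms (2/7)
7. 581.114ms @ 12/7 + 774.818ms (16/7)
8. 1355.932ms @ 4 + 338.983ms (1)
9. 1694.915ms @ 5 + 338.983ms (1)
10. 2033.898ms @ 6 + 677.966ms (2)
11. 2711.864ms @ 8 + 677.966ms (2)
12. 3389.831ms @ 10 + 677.966ms (2)

note 8 onset = 4b = 1355.932ms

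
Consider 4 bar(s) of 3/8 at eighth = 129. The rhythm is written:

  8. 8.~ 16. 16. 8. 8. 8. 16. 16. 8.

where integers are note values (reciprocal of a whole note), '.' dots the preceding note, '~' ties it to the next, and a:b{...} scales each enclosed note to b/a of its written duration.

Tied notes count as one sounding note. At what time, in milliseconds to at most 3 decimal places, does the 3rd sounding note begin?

1. 0.0ms @ 0 + 697.674ms (3/2)
2. 697.674ms @ 3/2 + 1046.512ms (9/4)
3. 1744.186ms @ 15/4 + 348.837ms (3/4)
4. 2093.023ms @ 9/2 + 697.674ms (3/2)
5. 2790.698ms @ 6 + 697.674ms (3/2)
6. 3488.372ms @ 15/2 + 697.674ms (3/2)
7. 4186.047ms @ 9 + 348.837ms (3/4)
8. 4534.884ms @ 39/4 + 348.837ms (3/4)
9. 4883.721ms @ 21/2 + 697.674ms (3/2)

note 3 onset = 15/4b = 1744.186ms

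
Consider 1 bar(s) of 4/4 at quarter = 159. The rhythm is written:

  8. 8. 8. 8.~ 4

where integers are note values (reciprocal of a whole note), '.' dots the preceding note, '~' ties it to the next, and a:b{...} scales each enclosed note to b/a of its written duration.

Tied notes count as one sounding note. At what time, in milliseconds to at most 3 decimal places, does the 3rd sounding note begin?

note 3 onset = 3/2b = 566.038ms

1. 0.0ms @ 0 + 283.019ms (3/4)
2. 283.019ms @ 3/4 + 283.019ms (3/4)
3. 566.038ms @ 3/2 + 283.019ms (3/4)
4. 849.057ms @ 9/4 + 660.377ms (7/4)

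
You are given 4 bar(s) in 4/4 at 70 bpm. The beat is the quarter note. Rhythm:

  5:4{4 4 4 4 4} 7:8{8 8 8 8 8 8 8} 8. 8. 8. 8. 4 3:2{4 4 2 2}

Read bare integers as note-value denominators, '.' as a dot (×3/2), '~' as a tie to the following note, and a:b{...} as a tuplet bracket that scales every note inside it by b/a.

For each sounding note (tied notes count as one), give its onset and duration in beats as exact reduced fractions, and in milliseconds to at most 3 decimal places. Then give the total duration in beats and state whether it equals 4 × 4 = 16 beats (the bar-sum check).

1) 0.0ms=0b +685.714ms=4/5b
2) 685.714ms=4/5b +685.714ms=4/5b
3) 1371.429ms=8/5b +685.714ms=4/5b
4) 2057.143ms=12/5b +685.714ms=4/5b
5) 2742.857ms=16/5b +685.714ms=4/5b
6) 3428.571ms=4b +489.796ms=4/7b
7) 3918.367ms=32/7b +489.796ms=4/7b
8) 4408.163ms=36/7b +489.796ms=4/7b
9) 4897.959ms=40/7b +489.796ms=4/7b
10) 5387.755ms=44/7b +489.796ms=4/7b
11) 5877.551ms=48/7b +489.796ms=4/7b
12) 6367.347ms=52/7b +489.796ms=4/7b
13) 6857.143ms=8b +642.857ms=3/4b
14) 7500.0ms=35/4b +642.857ms=3/4b
15) 8142.857ms=19/2b +642.857ms=3/4b
16) 8785.714ms=41/4b +642.857ms=3/4b
17) 9428.571ms=11b +857.143ms=1b
18) 10285.714ms=12b +571.429ms=2/3b
19) 10857.143ms=38/3b +571.429ms=2/3b
20) 11428.571ms=40/3b +1142.857ms=4/3b
21) 12571.429ms=44/3b +1142.857ms=4/3b
Σ=16b of 16 (70bpm 4/4) — PASS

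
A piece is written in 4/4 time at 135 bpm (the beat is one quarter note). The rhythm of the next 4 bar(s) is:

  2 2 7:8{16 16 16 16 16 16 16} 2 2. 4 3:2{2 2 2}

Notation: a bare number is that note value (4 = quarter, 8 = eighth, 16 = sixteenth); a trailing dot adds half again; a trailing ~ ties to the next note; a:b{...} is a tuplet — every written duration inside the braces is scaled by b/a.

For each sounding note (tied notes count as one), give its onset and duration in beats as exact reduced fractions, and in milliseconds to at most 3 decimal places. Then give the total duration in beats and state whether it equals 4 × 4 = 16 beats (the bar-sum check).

1) 0.0ms=0b +888.889ms=2b
2) 888.889ms=2b +888.889ms=2b
3) 1777.778ms=4b +126.984ms=2/7b
4) 1904.762ms=30/7b +126.984ms=2/7b
5) 2031.746ms=32/7b +126.984ms=2/7b
6) 2158.73ms=34/7b +126.984ms=2/7b
7) 2285.714ms=36/7b +126.984ms=2/7b
8) 2412.698ms=38/7b +126.984ms=2/7b
9) 2539.683ms=40/7b +126.984ms=2/7b
10) 2666.667ms=6b +888.889ms=2b
11) 3555.556ms=8b +1333.333ms=3b
12) 4888.889ms=11b +444.444ms=1b
13) 5333.333ms=12b +592.593ms=4/3b
14) 5925.926ms=40/3b +592.593ms=4/3b
15) 6518.519ms=44/3b +592.593ms=4/3b
Σ=16b of 16 (135bpm 4/4) — PASS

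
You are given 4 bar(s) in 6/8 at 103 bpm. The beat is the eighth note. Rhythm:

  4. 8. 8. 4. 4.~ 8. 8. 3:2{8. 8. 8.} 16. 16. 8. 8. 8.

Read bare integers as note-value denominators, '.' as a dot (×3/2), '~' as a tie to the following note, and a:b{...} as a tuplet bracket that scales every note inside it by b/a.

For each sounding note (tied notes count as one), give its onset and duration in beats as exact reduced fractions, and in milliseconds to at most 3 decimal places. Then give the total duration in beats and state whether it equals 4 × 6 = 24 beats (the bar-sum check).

1) 0.0ms=0b +1747.573ms=3b
2) 1747.573ms=3b +873.786ms=3/2b
3) 2621.359ms=9/2b +873.786ms=3/2b
4) 3495.146ms=6b +1747.573ms=3b
5) 5242.718ms=9b +2621.359ms=9/2b
6) 7864.078ms=27/2b +873.786ms=3/2b
7) 8737.864ms=15b +582.524ms=1b
8) 9320.388ms=16b +582.524ms=1b
9) 9902.913ms=17b +582.524ms=1b
10) 10485.437ms=18b +436.893ms=3/4b
11) 10922.33ms=75/4b +436.893ms=3/4b
12) 11359.223ms=39/2b +873.786ms=3/2b
13) 12233.01ms=21b +873.786ms=3/2b
14) 13106.796ms=45/2b +873.786ms=3/2b
Σ=24b of 24 (103bpm 6/8) — PASS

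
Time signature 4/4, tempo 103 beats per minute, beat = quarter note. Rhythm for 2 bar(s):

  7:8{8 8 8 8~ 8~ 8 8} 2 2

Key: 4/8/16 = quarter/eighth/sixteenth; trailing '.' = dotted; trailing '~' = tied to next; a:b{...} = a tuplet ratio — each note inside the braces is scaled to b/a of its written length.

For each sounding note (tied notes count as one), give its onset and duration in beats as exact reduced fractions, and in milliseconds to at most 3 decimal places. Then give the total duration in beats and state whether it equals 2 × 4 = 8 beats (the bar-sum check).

1) 0.0ms=0b +332.871ms=4/7b
2) 332.871ms=4/7b +332.871ms=4/7b
3) 665.742ms=8/7b +332.871ms=4/7b
4) 998.613ms=12/7b +998.613ms=12/7b
5) 1997.226ms=24/7b +332.871ms=4/7b
6) 2330.097ms=4b +1165.049ms=2b
7) 3495.146ms=6b +1165.049ms=2b
Σ=8b of 8 (103bpm 4/4) — PASS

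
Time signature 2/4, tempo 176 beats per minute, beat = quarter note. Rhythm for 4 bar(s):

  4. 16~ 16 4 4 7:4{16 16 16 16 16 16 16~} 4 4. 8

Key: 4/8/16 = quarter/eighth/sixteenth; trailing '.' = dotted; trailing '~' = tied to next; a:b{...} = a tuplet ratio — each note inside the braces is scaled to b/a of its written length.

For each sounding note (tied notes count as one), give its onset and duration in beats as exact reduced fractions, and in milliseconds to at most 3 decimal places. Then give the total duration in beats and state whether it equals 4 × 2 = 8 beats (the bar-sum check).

1) 0.0ms=0b +511.364ms=3/2b
2) 511.364ms=3/2b +170.455ms=1/2b
3) 681.818ms=2b +340.909ms=1b
4) 1022.727ms=3b +340.909ms=1b
5) 1363.636ms=4b +48.701ms=1/7b
6) 1412.338ms=29/7b +48.701ms=1/7b
7) 1461.039ms=30/7b +48.701ms=1/7b
8) 1509.74ms=31/7b +48.701ms=1/7b
9) 1558.442ms=32/7b +48.701ms=1/7b
10) 1607.143ms=33/7b +48.701ms=1/7b
11) 1655.844ms=34/7b +389.61ms=8/7b
12) 2045.455ms=6b +511.364ms=3/2b
13) 2556.818ms=15/2b +170.455ms=1/2b
Σ=8b of 8 (176bpm 2/4) — PASS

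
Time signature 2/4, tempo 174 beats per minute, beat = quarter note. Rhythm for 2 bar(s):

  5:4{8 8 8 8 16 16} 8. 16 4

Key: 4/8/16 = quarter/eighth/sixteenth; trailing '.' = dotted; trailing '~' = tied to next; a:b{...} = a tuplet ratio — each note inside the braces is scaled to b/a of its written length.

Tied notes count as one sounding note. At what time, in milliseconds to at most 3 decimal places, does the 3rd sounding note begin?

1. 0.0ms @ 0 + 137.931ms (2/5)
2. 137.931ms @ 2/5 + 137.931ms (2/5)
3. 275.862ms @ 4/5 + 137.931ms (2/5)
4. 413.793ms @ 6/5 + 137.931ms (2/5)
5. 551.724ms @ 8/5 + 68.966ms (1/5)
6. 620.69ms @ 9/5 + 68.966ms (1/5)
7. 689.655ms @ 2 + 258.621ms (3/4)
8. 948.276ms @ 11/4 + 86.207ms (1/4)
9. 1034.483ms @ 3 + 344.828ms (1)

note 3 onset = 4/5b = 275.862ms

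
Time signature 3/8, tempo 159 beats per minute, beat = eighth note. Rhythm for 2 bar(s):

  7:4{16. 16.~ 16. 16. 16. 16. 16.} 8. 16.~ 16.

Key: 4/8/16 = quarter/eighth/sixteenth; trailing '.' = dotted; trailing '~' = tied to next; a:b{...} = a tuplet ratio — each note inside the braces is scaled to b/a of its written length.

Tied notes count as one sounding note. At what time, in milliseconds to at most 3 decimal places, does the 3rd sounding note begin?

1. 0.0ms @ 0 + 161.725ms (3/7)
2. 161.725ms @ 3/7 + 323.45ms (6/7)
3. 485.175ms @ 9/7 + 161.725ms (3/7)
4. 646.9ms @ 12/7 + 161.725ms (3/7)
5. 808.625ms @ 15/7 + 161.725ms (3/7)
6. 970.35ms @ 18/7 + 161.725ms (3/7)
7. 1132.075ms @ 3 + 566.038ms (3/2)
8. 1698.113ms @ 9/2 + 566.038ms (3/2)

note 3 onset = 9/7b = 485.175ms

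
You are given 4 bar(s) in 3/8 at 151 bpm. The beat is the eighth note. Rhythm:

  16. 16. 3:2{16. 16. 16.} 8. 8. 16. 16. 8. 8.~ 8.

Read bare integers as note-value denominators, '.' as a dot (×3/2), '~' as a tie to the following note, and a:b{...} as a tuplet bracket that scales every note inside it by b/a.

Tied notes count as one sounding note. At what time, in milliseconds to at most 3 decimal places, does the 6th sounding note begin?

note 6 onset = 3b = 1192.053ms

1. 0.0ms @ 0 + 298.013ms (3/4)
2. 298.013ms @ 3/4 + 298.013ms (3/4)
3. 596.026ms @ 3/2 + 198.675ms (1/2)
4. 794.702ms @ 2 + 198.675ms (1/2)
5. 993.377ms @ 5/2 + 198.675ms (1/2)
6. 1192.053ms @ 3 + 596.026ms (3/2)
7. 1788.079ms @ 9/2 + 596.026ms (3/2)
8. 2384.106ms @ 6 + 298.013ms (3/4)
9. 2682.119ms @ 27/4 + 298.013ms (3/4)
10. 2980.132ms @ 15/2 + 596.026ms (3/2)
11. 3576.159ms @ 9 + 1192.053ms (3)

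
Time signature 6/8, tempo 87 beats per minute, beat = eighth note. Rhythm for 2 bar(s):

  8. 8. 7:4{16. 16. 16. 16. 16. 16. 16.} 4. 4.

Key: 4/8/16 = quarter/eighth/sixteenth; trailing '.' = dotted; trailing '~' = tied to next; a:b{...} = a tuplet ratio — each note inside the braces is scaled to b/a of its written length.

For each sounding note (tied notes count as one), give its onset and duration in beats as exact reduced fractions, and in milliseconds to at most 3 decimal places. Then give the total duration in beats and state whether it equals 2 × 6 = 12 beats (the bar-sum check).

1) 0.0ms=0b +1034.483ms=3/2b
2) 1034.483ms=3/2b +1034.483ms=3/2b
3) 2068.966ms=3b +295.567ms=3/7b
4) 2364.532ms=24/7b +295.567ms=3/7b
5) 2660.099ms=27/7b +295.567ms=3/7b
6) 2955.665ms=30/7b +295.567ms=3/7b
7) 3251.232ms=33/7b +295.567ms=3/7b
8) 3546.798ms=36/7b +295.567ms=3/7b
9) 3842.365ms=39/7b +295.567ms=3/7b
10) 4137.931ms=6b +2068.966ms=3b
11) 6206.897ms=9b +2068.966ms=3b
Σ=12b of 12 (87bpm 6/8) — PASS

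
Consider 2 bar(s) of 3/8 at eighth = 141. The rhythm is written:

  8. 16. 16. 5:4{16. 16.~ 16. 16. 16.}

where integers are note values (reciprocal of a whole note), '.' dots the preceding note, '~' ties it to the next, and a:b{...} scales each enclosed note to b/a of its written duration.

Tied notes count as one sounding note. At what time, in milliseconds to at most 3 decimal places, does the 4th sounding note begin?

1. 0.0ms @ 0 + 638.298ms (3/2)
2. 638.298ms @ 3/2 + 319.149ms (3/4)
3. 957.447ms @ 9/4 + 319.149ms (3/4)
4. 1276.596ms @ 3 + 255.319ms (3/5)
5. 1531.915ms @ 18/5 + 510.638ms (6/5)
6. 2042.553ms @ 24/5 + 255.319ms (3/5)
7. 2297.872ms @ 27/5 + 255.319ms (3/5)

note 4 onset = 3b = 1276.596ms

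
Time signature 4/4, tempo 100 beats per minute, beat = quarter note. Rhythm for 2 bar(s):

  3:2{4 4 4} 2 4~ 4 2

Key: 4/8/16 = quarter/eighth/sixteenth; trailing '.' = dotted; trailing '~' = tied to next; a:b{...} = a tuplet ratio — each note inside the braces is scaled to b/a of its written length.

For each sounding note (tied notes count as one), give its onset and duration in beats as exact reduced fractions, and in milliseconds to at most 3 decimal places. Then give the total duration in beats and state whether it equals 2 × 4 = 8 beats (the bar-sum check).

1) 0.0ms=0b +400.0ms=2/3b
2) 400.0ms=2/3b +400.0ms=2/3b
3) 800.0ms=4/3b +400.0ms=2/3b
4) 1200.0ms=2b +1200.0ms=2b
5) 2400.0ms=4b +1200.0ms=2b
6) 3600.0ms=6b +1200.0ms=2b
Σ=8b of 8 (100bpm 4/4) — PASS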